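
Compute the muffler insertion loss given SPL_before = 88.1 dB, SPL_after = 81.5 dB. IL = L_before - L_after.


Insertion loss = SPL without muffler - SPL with muffler
IL = 88.1 - 81.5 = 6.6 dB


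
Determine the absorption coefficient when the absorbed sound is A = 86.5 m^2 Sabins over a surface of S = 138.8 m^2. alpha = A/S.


Absorption coefficient = absorbed power / incident power
alpha = A / S = 86.5 / 138.8 = 0.6232


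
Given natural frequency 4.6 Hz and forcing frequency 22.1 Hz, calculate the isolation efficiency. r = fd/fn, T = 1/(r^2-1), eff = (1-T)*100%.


r = 22.1 / 4.6 = 4.80435
r^2 - 1 = 4.80435^2 - 1 = 22.0818
T = 1/22.0818 = 0.0452862
Efficiency = (1 - 0.0452862)*100 = 95.471 %


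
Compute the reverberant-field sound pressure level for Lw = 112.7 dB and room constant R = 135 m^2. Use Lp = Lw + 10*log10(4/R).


4/R = 4/135 = 0.0296296
Lp = 112.7 + 10*log10(0.0296296) = 97.417 dB


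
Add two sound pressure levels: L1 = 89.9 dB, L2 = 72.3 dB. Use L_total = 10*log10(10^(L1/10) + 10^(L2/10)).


10^(89.9/10) = 9.77237e+08
10^(72.3/10) = 1.69824e+07
Sum = 9.77237e+08 + 1.69824e+07 = 9.94219e+08
L_total = 10*log10(9.94219e+08) = 89.975 dB


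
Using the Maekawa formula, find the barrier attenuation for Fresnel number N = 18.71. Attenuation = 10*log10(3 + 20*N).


3 + 20*N = 3 + 20*18.71 = 377.2
Att = 10*log10(377.2) = 25.766 dB


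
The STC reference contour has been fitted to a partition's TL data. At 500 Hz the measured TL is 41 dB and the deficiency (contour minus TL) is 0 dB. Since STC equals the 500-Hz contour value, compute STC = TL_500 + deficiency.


By ASTM E413, STC = value of the fitted reference contour at 500 Hz.
Contour value at 500 Hz = TL_500 + deficiency = 41 + 0 = 41
STC = 41


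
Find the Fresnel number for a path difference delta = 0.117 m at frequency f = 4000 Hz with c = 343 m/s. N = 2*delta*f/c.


N = 2*delta*f/c = 2*delta/lambda, where lambda = c/f
lambda = 343 / 4000 = 0.08575 m
N = 2 * 0.117 / 0.08575 = 2.7289


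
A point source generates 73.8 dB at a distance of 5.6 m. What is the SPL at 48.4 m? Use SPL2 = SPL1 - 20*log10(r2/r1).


r2/r1 = 48.4/5.6 = 8.64286
Correction = 20*log10(8.64286) = 18.7331 dB
SPL2 = 73.8 - 18.7331 = 55.067 dB


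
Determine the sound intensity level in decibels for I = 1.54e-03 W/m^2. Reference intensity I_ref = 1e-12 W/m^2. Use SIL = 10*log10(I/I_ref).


I / I_ref = 1.54e-03 / 1e-12 = 1.54e+09
SIL = 10 * log10(1.54e+09) = 91.875 dB


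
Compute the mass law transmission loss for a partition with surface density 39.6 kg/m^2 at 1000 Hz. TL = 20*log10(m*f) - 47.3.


m * f = 39.6 * 1000 = 39600
20*log10(39600) = 91.9539 dB
TL = 91.9539 - 47.3 = 44.654 dB


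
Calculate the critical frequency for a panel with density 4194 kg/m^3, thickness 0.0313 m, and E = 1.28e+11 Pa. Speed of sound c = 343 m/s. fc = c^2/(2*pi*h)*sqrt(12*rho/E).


12*rho/E = 12*4194/1.28e+11 = 3.93188e-07
sqrt(12*rho/E) = sqrt(3.93188e-07) = 0.000627047
c^2/(2*pi*h) = 343^2/(2*pi*0.0313) = 598224
fc = 598224 * 0.000627047 = 375.11 Hz


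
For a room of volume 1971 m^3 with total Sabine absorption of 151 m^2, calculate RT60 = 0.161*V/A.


RT60 = 0.161 * 1971 / 151 = 2.1015 s


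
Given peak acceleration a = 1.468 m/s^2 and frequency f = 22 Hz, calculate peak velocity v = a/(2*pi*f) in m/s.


omega = 2*pi*f = 2*pi*22 = 138.23 rad/s
v = a / omega = 1.468 / 138.23 = 0.01062 m/s


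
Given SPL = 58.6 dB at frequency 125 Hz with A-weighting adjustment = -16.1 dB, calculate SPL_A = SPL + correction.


A-weighting table: 125 Hz -> -16.1 dB correction
SPL_A = SPL + correction = 58.6 + (-16.1) = 42.5 dBA


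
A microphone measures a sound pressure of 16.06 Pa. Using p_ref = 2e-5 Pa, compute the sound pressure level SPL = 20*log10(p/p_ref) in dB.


p / p_ref = 16.06 / 2e-5 = 803000
SPL = 20 * log10(803000) = 118.09 dB


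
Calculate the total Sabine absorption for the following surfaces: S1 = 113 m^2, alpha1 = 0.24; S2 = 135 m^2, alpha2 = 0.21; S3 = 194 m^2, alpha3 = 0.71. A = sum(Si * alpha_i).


113 * 0.24 = 27.12
135 * 0.21 = 28.35
194 * 0.71 = 137.74
A_total = 27.12 + 28.35 + 137.74 = 193.21 m^2


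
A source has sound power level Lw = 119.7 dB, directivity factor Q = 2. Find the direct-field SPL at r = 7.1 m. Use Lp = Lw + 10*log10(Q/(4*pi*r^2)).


4*pi*r^2 = 4*pi*7.1^2 = 633.471 m^2
Q / (4*pi*r^2) = 2 / 633.471 = 0.00315721
Lp = 119.7 + 10*log10(0.00315721) = 94.693 dB


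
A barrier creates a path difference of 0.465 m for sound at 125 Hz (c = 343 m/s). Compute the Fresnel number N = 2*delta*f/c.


N = 2*delta*f/c = 2*delta/lambda, where lambda = c/f
lambda = 343 / 125 = 2.744 m
N = 2 * 0.465 / 2.744 = 0.33892


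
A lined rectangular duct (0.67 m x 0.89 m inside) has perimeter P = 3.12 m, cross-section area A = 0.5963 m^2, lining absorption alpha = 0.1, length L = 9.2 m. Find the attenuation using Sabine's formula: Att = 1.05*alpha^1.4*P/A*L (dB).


alpha^1.4 = 0.1^1.4 = 0.0398107
Attenuation rate = 1.05 * alpha^1.4 * P / A
= 1.05 * 0.0398107 * 3.12 / 0.5963 = 0.218715 dB/m
Total Att = 0.218715 * 9.2 = 2.0122 dB


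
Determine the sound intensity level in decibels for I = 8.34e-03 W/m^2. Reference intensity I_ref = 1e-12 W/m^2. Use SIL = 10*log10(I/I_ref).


I / I_ref = 8.34e-03 / 1e-12 = 8.34e+09
SIL = 10 * log10(8.34e+09) = 99.212 dB


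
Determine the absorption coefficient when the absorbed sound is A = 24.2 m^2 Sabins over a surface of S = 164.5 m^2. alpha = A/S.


Absorption coefficient = absorbed power / incident power
alpha = A / S = 24.2 / 164.5 = 0.14711


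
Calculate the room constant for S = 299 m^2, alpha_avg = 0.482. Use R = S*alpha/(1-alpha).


R = 299 * 0.482 / (1 - 0.482) = 278.22 m^2


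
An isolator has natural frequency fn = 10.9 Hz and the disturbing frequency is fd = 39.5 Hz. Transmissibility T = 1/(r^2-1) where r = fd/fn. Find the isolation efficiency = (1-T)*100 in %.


r = 39.5 / 10.9 = 3.62385
r^2 - 1 = 3.62385^2 - 1 = 12.1323
T = 1/12.1323 = 0.0824246
Efficiency = (1 - 0.0824246)*100 = 91.758 %


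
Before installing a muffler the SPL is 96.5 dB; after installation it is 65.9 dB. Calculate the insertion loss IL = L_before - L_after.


Insertion loss = SPL without muffler - SPL with muffler
IL = 96.5 - 65.9 = 30.6 dB


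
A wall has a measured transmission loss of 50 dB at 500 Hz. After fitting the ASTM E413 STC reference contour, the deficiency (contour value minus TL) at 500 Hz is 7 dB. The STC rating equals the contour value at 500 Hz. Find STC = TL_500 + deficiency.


By ASTM E413, STC = value of the fitted reference contour at 500 Hz.
Contour value at 500 Hz = TL_500 + deficiency = 50 + 7 = 57
STC = 57


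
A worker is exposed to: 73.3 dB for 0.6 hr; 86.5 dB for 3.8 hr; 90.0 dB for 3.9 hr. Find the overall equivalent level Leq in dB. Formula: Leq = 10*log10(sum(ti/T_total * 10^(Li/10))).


T_total = 0.6 + 3.8 + 3.9 = 8.3 hr
(0.6/8.3) * 10^(73.3/10) = 1.54551e+06
(3.8/8.3) * 10^(86.5/10) = 2.04506e+08
(3.9/8.3) * 10^(90.0/10) = 4.6988e+08
Sum = 1.54551e+06 + 2.04506e+08 + 4.6988e+08 = 6.75932e+08
Leq = 10*log10(6.75932e+08) = 88.299 dB


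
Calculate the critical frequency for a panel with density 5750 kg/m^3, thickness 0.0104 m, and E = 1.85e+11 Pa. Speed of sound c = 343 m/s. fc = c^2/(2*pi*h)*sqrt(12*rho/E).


12*rho/E = 12*5750/1.85e+11 = 3.72973e-07
sqrt(12*rho/E) = sqrt(3.72973e-07) = 0.000610715
c^2/(2*pi*h) = 343^2/(2*pi*0.0104) = 1.80042e+06
fc = 1.80042e+06 * 0.000610715 = 1099.5 Hz


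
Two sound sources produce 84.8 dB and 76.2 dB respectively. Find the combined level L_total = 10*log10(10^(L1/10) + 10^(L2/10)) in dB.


10^(84.8/10) = 3.01995e+08
10^(76.2/10) = 4.16869e+07
Sum = 3.01995e+08 + 4.16869e+07 = 3.43682e+08
L_total = 10*log10(3.43682e+08) = 85.362 dB


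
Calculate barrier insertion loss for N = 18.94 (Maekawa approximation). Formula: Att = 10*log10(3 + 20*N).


3 + 20*N = 3 + 20*18.94 = 381.8
Att = 10*log10(381.8) = 25.818 dB


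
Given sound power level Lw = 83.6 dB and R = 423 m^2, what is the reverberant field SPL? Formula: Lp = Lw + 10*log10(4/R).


4/R = 4/423 = 0.00945626
Lp = 83.6 + 10*log10(0.00945626) = 63.357 dB


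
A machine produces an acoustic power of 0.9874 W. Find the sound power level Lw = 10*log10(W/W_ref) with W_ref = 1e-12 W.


W / W_ref = 0.9874 / 1e-12 = 9.874e+11
Lw = 10 * log10(9.874e+11) = 119.94 dB


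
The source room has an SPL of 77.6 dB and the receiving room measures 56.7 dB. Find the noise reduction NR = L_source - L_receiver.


NR = L_source - L_receiver (difference between source and receiving room levels)
NR = 77.6 - 56.7 = 20.9 dB


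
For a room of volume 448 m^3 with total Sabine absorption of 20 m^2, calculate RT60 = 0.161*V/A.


RT60 = 0.161 * 448 / 20 = 3.6064 s


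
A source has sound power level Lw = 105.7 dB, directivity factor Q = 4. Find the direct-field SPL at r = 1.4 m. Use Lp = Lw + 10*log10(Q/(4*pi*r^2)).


4*pi*r^2 = 4*pi*1.4^2 = 24.6301 m^2
Q / (4*pi*r^2) = 4 / 24.6301 = 0.162403
Lp = 105.7 + 10*log10(0.162403) = 97.806 dB


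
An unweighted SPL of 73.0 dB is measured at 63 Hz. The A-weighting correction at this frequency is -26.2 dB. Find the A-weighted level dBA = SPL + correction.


A-weighting table: 63 Hz -> -26.2 dB correction
SPL_A = SPL + correction = 73.0 + (-26.2) = 46.8 dBA


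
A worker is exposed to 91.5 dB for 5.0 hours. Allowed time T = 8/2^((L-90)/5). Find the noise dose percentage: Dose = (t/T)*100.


T_allowed = 8 / 2^((91.5 - 90)/5) = 6.49802 hr
Dose = 5.0 / 6.49802 * 100 = 76.947 %


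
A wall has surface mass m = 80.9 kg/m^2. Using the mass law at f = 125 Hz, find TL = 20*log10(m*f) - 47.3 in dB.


m * f = 80.9 * 125 = 10112.5
20*log10(10112.5) = 80.0972 dB
TL = 80.0972 - 47.3 = 32.797 dB


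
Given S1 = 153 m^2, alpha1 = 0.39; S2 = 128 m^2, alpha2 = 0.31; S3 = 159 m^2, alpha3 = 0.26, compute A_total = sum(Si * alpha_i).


153 * 0.39 = 59.67
128 * 0.31 = 39.68
159 * 0.26 = 41.34
A_total = 59.67 + 39.68 + 41.34 = 140.69 m^2


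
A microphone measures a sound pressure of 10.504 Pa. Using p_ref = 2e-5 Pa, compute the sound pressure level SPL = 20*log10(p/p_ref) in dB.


p / p_ref = 10.504 / 2e-5 = 525200
SPL = 20 * log10(525200) = 114.41 dB


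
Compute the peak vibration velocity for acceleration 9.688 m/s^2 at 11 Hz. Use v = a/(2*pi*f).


omega = 2*pi*f = 2*pi*11 = 69.115 rad/s
v = a / omega = 9.688 / 69.115 = 0.14017 m/s


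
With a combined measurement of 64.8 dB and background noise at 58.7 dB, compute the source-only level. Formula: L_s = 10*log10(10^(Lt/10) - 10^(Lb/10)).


10^(64.8/10) = 3.01995e+06
10^(58.7/10) = 741310
Difference = 3.01995e+06 - 741310 = 2.27864e+06
L_source = 10*log10(2.27864e+06) = 63.577 dB


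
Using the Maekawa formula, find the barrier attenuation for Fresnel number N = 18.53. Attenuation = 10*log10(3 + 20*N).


3 + 20*N = 3 + 20*18.53 = 373.6
Att = 10*log10(373.6) = 25.724 dB


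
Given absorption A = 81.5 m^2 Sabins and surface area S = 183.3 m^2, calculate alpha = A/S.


Absorption coefficient = absorbed power / incident power
alpha = A / S = 81.5 / 183.3 = 0.44463


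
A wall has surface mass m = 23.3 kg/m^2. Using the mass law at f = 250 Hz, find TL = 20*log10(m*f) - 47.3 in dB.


m * f = 23.3 * 250 = 5825
20*log10(5825) = 75.3059 dB
TL = 75.3059 - 47.3 = 28.006 dB


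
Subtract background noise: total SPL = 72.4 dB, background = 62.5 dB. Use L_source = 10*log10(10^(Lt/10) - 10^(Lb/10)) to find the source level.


10^(72.4/10) = 1.7378e+07
10^(62.5/10) = 1.77828e+06
Difference = 1.7378e+07 - 1.77828e+06 = 1.55997e+07
L_source = 10*log10(1.55997e+07) = 71.931 dB


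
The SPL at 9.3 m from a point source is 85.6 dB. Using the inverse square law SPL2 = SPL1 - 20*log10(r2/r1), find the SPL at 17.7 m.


r2/r1 = 17.7/9.3 = 1.90323
Correction = 20*log10(1.90323) = 5.58983 dB
SPL2 = 85.6 - 5.58983 = 80.01 dB


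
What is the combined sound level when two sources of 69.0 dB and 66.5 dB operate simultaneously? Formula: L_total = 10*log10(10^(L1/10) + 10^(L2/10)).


10^(69.0/10) = 7.94328e+06
10^(66.5/10) = 4.46684e+06
Sum = 7.94328e+06 + 4.46684e+06 = 1.24101e+07
L_total = 10*log10(1.24101e+07) = 70.938 dB


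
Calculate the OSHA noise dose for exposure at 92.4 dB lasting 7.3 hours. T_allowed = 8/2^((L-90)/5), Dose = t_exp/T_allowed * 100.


T_allowed = 8 / 2^((92.4 - 90)/5) = 5.73582 hr
Dose = 7.3 / 5.73582 * 100 = 127.27 %


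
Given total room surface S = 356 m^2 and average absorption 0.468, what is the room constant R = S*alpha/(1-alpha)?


R = 356 * 0.468 / (1 - 0.468) = 313.17 m^2


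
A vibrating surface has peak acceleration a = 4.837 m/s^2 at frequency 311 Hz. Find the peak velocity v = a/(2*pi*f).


omega = 2*pi*f = 2*pi*311 = 1954.07 rad/s
v = a / omega = 4.837 / 1954.07 = 0.0024753 m/s


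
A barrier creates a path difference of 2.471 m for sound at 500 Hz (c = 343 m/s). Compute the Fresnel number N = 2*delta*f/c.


N = 2*delta*f/c = 2*delta/lambda, where lambda = c/f
lambda = 343 / 500 = 0.686 m
N = 2 * 2.471 / 0.686 = 7.2041


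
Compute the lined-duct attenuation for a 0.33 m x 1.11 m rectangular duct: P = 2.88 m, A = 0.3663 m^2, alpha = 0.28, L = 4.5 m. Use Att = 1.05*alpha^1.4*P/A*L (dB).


alpha^1.4 = 0.28^1.4 = 0.168276
Attenuation rate = 1.05 * alpha^1.4 * P / A
= 1.05 * 0.168276 * 2.88 / 0.3663 = 1.38921 dB/m
Total Att = 1.38921 * 4.5 = 6.2514 dB


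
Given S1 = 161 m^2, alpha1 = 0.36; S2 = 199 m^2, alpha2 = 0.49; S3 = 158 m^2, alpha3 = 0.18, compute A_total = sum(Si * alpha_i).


161 * 0.36 = 57.96
199 * 0.49 = 97.51
158 * 0.18 = 28.44
A_total = 57.96 + 97.51 + 28.44 = 183.91 m^2


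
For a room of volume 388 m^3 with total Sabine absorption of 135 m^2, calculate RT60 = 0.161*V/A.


RT60 = 0.161 * 388 / 135 = 0.46273 s


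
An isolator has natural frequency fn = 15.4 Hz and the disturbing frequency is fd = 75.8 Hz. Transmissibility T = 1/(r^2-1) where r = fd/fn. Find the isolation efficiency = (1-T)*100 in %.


r = 75.8 / 15.4 = 4.92208
r^2 - 1 = 4.92208^2 - 1 = 23.2269
T = 1/23.2269 = 0.0430535
Efficiency = (1 - 0.0430535)*100 = 95.695 %


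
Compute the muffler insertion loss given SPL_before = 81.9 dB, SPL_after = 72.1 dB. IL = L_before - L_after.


Insertion loss = SPL without muffler - SPL with muffler
IL = 81.9 - 72.1 = 9.8 dB


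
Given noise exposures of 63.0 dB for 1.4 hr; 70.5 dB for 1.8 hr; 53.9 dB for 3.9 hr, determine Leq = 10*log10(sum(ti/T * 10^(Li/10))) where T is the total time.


T_total = 1.4 + 1.8 + 3.9 = 7.1 hr
(1.4/7.1) * 10^(63.0/10) = 393432
(1.8/7.1) * 10^(70.5/10) = 2.84455e+06
(3.9/7.1) * 10^(53.9/10) = 134836
Sum = 393432 + 2.84455e+06 + 134836 = 3.37282e+06
Leq = 10*log10(3.37282e+06) = 65.28 dB


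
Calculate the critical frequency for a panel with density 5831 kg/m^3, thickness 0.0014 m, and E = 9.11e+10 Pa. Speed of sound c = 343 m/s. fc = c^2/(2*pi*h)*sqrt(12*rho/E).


12*rho/E = 12*5831/9.11e+10 = 7.68079e-07
sqrt(12*rho/E) = sqrt(7.68079e-07) = 0.000876401
c^2/(2*pi*h) = 343^2/(2*pi*0.0014) = 1.33746e+07
fc = 1.33746e+07 * 0.000876401 = 11722 Hz


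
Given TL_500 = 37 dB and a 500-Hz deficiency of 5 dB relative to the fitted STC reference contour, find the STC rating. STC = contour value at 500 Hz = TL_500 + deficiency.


By ASTM E413, STC = value of the fitted reference contour at 500 Hz.
Contour value at 500 Hz = TL_500 + deficiency = 37 + 5 = 42
STC = 42


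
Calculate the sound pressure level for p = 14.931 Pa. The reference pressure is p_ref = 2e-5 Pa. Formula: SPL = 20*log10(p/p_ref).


p / p_ref = 14.931 / 2e-5 = 746550
SPL = 20 * log10(746550) = 117.46 dB


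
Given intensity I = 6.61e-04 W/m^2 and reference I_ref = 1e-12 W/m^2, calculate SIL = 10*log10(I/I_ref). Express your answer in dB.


I / I_ref = 6.61e-04 / 1e-12 = 6.61e+08
SIL = 10 * log10(6.61e+08) = 88.202 dB


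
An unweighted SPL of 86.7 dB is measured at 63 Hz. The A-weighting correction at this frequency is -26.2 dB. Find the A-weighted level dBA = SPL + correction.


A-weighting table: 63 Hz -> -26.2 dB correction
SPL_A = SPL + correction = 86.7 + (-26.2) = 60.5 dBA


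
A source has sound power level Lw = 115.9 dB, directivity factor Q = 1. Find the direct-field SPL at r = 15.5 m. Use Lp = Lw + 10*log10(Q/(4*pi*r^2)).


4*pi*r^2 = 4*pi*15.5^2 = 3019.07 m^2
Q / (4*pi*r^2) = 1 / 3019.07 = 0.000331228
Lp = 115.9 + 10*log10(0.000331228) = 81.101 dB


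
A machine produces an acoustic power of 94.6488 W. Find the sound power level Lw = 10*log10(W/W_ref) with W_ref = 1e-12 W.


W / W_ref = 94.6488 / 1e-12 = 9.46488e+13
Lw = 10 * log10(9.46488e+13) = 139.76 dB


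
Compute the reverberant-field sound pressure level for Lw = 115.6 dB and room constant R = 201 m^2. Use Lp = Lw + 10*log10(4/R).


4/R = 4/201 = 0.0199005
Lp = 115.6 + 10*log10(0.0199005) = 98.589 dB


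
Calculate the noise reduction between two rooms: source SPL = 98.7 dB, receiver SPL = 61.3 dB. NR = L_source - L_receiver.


NR = L_source - L_receiver (difference between source and receiving room levels)
NR = 98.7 - 61.3 = 37.4 dB


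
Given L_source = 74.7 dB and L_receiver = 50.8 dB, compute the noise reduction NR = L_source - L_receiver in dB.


NR = L_source - L_receiver (difference between source and receiving room levels)
NR = 74.7 - 50.8 = 23.9 dB


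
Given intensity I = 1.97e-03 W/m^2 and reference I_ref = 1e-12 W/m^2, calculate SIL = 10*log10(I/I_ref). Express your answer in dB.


I / I_ref = 1.97e-03 / 1e-12 = 1.97e+09
SIL = 10 * log10(1.97e+09) = 92.945 dB


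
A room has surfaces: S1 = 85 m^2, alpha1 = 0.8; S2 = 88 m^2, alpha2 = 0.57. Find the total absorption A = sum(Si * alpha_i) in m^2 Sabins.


85 * 0.8 = 68
88 * 0.57 = 50.16
A_total = 68 + 50.16 = 118.16 m^2


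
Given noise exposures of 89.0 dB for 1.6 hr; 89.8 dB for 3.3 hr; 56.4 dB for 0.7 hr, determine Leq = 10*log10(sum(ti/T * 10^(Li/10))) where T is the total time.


T_total = 1.6 + 3.3 + 0.7 = 5.6 hr
(1.6/5.6) * 10^(89.0/10) = 2.26951e+08
(3.3/5.6) * 10^(89.8/10) = 5.62763e+08
(0.7/5.6) * 10^(56.4/10) = 54564.5
Sum = 2.26951e+08 + 5.62763e+08 + 54564.5 = 7.89769e+08
Leq = 10*log10(7.89769e+08) = 88.975 dB


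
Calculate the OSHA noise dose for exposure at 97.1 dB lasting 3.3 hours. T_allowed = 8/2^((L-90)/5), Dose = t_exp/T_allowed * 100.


T_allowed = 8 / 2^((97.1 - 90)/5) = 2.9897 hr
Dose = 3.3 / 2.9897 * 100 = 110.38 %


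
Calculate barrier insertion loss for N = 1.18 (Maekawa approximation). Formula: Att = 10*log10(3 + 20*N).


3 + 20*N = 3 + 20*1.18 = 26.6
Att = 10*log10(26.6) = 14.249 dB


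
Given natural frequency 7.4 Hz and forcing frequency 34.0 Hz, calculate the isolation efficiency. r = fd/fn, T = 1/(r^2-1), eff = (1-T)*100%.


r = 34.0 / 7.4 = 4.59459
r^2 - 1 = 4.59459^2 - 1 = 20.1103
T = 1/20.1103 = 0.0497258
Efficiency = (1 - 0.0497258)*100 = 95.027 %


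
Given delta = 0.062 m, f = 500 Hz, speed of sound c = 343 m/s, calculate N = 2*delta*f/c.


N = 2*delta*f/c = 2*delta/lambda, where lambda = c/f
lambda = 343 / 500 = 0.686 m
N = 2 * 0.062 / 0.686 = 0.18076


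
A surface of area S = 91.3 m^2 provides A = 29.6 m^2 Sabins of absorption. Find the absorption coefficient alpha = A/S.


Absorption coefficient = absorbed power / incident power
alpha = A / S = 29.6 / 91.3 = 0.32421


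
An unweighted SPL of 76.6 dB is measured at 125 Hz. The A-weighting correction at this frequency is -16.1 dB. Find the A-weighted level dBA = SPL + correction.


A-weighting table: 125 Hz -> -16.1 dB correction
SPL_A = SPL + correction = 76.6 + (-16.1) = 60.5 dBA


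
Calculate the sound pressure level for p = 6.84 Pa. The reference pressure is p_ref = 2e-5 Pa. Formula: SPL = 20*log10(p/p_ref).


p / p_ref = 6.84 / 2e-5 = 342000
SPL = 20 * log10(342000) = 110.68 dB


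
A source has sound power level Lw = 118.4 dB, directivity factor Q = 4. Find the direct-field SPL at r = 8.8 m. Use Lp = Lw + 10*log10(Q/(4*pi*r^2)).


4*pi*r^2 = 4*pi*8.8^2 = 973.14 m^2
Q / (4*pi*r^2) = 4 / 973.14 = 0.00411041
Lp = 118.4 + 10*log10(0.00411041) = 94.539 dB


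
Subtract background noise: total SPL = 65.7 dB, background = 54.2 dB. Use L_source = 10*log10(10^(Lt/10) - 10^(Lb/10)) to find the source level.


10^(65.7/10) = 3.71535e+06
10^(54.2/10) = 263027
Difference = 3.71535e+06 - 263027 = 3.45232e+06
L_source = 10*log10(3.45232e+06) = 65.381 dB


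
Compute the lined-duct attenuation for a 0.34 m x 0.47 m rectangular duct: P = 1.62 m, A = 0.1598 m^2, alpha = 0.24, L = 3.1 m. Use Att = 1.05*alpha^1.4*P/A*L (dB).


alpha^1.4 = 0.24^1.4 = 0.135611
Attenuation rate = 1.05 * alpha^1.4 * P / A
= 1.05 * 0.135611 * 1.62 / 0.1598 = 1.44352 dB/m
Total Att = 1.44352 * 3.1 = 4.4749 dB


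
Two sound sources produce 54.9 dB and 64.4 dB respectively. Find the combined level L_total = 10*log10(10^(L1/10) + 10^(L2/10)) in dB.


10^(54.9/10) = 309030
10^(64.4/10) = 2.75423e+06
Sum = 309030 + 2.75423e+06 = 3.06326e+06
L_total = 10*log10(3.06326e+06) = 64.862 dB


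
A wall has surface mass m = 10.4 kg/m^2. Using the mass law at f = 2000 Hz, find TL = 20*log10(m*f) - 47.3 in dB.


m * f = 10.4 * 2000 = 20800
20*log10(20800) = 86.3613 dB
TL = 86.3613 - 47.3 = 39.061 dB


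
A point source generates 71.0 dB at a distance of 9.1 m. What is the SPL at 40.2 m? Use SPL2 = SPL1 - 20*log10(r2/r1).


r2/r1 = 40.2/9.1 = 4.41758
Correction = 20*log10(4.41758) = 12.9037 dB
SPL2 = 71.0 - 12.9037 = 58.096 dB


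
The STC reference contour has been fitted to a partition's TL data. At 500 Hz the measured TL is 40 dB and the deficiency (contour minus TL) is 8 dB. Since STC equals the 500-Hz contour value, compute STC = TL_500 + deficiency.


By ASTM E413, STC = value of the fitted reference contour at 500 Hz.
Contour value at 500 Hz = TL_500 + deficiency = 40 + 8 = 48
STC = 48


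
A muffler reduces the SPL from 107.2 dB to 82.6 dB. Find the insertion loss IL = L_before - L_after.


Insertion loss = SPL without muffler - SPL with muffler
IL = 107.2 - 82.6 = 24.6 dB


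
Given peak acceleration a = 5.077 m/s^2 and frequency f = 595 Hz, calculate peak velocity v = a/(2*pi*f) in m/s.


omega = 2*pi*f = 2*pi*595 = 3738.5 rad/s
v = a / omega = 5.077 / 3738.5 = 0.001358 m/s


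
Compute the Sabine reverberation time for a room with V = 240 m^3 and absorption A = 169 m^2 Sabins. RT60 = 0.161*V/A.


RT60 = 0.161 * 240 / 169 = 0.22864 s


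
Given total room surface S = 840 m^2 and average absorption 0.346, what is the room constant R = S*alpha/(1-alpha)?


R = 840 * 0.346 / (1 - 0.346) = 444.4 m^2


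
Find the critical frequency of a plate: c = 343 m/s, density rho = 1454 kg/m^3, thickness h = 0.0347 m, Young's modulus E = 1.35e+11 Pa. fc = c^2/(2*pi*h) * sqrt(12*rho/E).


12*rho/E = 12*1454/1.35e+11 = 1.29244e-07
sqrt(12*rho/E) = sqrt(1.29244e-07) = 0.000359505
c^2/(2*pi*h) = 343^2/(2*pi*0.0347) = 539609
fc = 539609 * 0.000359505 = 193.99 Hz


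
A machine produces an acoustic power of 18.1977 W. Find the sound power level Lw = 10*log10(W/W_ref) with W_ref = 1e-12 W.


W / W_ref = 18.1977 / 1e-12 = 1.81977e+13
Lw = 10 * log10(1.81977e+13) = 132.6 dB


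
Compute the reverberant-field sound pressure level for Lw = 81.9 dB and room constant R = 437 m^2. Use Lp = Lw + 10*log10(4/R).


4/R = 4/437 = 0.00915332
Lp = 81.9 + 10*log10(0.00915332) = 61.516 dB


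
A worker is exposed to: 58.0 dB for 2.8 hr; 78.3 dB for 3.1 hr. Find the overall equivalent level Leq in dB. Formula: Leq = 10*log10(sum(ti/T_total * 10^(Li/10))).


T_total = 2.8 + 3.1 = 5.9 hr
(2.8/5.9) * 10^(58.0/10) = 299437
(3.1/5.9) * 10^(78.3/10) = 3.5523e+07
Sum = 299437 + 3.5523e+07 = 3.58224e+07
Leq = 10*log10(3.58224e+07) = 75.542 dB


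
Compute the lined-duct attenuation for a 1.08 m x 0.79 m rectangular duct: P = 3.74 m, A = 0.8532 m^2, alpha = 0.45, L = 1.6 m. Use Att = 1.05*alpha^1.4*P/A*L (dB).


alpha^1.4 = 0.45^1.4 = 0.326962
Attenuation rate = 1.05 * alpha^1.4 * P / A
= 1.05 * 0.326962 * 3.74 / 0.8532 = 1.5049 dB/m
Total Att = 1.5049 * 1.6 = 2.4078 dB


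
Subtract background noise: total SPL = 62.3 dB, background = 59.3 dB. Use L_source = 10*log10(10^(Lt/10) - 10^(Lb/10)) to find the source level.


10^(62.3/10) = 1.69824e+06
10^(59.3/10) = 851138
Difference = 1.69824e+06 - 851138 = 847102
L_source = 10*log10(847102) = 59.279 dB


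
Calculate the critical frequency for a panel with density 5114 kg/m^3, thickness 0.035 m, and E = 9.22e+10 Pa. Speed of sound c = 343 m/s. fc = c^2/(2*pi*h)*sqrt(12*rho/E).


12*rho/E = 12*5114/9.22e+10 = 6.65597e-07
sqrt(12*rho/E) = sqrt(6.65597e-07) = 0.000815841
c^2/(2*pi*h) = 343^2/(2*pi*0.035) = 534983
fc = 534983 * 0.000815841 = 436.46 Hz


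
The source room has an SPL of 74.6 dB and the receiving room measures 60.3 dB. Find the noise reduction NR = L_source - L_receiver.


NR = L_source - L_receiver (difference between source and receiving room levels)
NR = 74.6 - 60.3 = 14.3 dB


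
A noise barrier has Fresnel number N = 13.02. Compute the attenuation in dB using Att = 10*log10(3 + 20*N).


3 + 20*N = 3 + 20*13.02 = 263.4
Att = 10*log10(263.4) = 24.206 dB


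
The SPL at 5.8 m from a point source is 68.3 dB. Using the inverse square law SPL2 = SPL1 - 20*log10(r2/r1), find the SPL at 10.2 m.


r2/r1 = 10.2/5.8 = 1.75862
Correction = 20*log10(1.75862) = 4.90344 dB
SPL2 = 68.3 - 4.90344 = 63.397 dB


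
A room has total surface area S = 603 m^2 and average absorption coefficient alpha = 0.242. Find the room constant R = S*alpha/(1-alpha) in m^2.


R = 603 * 0.242 / (1 - 0.242) = 192.51 m^2


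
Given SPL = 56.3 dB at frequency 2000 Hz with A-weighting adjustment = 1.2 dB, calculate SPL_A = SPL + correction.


A-weighting table: 2000 Hz -> 1.2 dB correction
SPL_A = SPL + correction = 56.3 + (1.2) = 57.5 dBA


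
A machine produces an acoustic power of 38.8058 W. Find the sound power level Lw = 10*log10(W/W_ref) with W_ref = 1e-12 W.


W / W_ref = 38.8058 / 1e-12 = 3.88058e+13
Lw = 10 * log10(3.88058e+13) = 135.89 dB


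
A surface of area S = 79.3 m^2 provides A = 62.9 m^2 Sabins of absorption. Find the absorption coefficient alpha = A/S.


Absorption coefficient = absorbed power / incident power
alpha = A / S = 62.9 / 79.3 = 0.79319


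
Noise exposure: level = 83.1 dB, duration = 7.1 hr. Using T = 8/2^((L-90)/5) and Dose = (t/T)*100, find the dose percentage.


T_allowed = 8 / 2^((83.1 - 90)/5) = 20.8215 hr
Dose = 7.1 / 20.8215 * 100 = 34.099 %


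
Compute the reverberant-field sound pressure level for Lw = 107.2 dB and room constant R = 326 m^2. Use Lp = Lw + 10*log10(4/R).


4/R = 4/326 = 0.0122699
Lp = 107.2 + 10*log10(0.0122699) = 88.088 dB


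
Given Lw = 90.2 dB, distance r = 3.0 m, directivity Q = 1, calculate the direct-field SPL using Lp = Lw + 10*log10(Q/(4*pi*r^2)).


4*pi*r^2 = 4*pi*3.0^2 = 113.097 m^2
Q / (4*pi*r^2) = 1 / 113.097 = 0.00884197
Lp = 90.2 + 10*log10(0.00884197) = 69.665 dB


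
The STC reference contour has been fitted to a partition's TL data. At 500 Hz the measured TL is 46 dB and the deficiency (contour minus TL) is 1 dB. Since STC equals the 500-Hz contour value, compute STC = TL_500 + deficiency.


By ASTM E413, STC = value of the fitted reference contour at 500 Hz.
Contour value at 500 Hz = TL_500 + deficiency = 46 + 1 = 47
STC = 47


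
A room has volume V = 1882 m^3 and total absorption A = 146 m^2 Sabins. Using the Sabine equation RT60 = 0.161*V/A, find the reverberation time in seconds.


RT60 = 0.161 * 1882 / 146 = 2.0754 s


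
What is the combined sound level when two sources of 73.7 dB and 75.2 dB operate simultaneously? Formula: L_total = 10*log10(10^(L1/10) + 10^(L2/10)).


10^(73.7/10) = 2.34423e+07
10^(75.2/10) = 3.31131e+07
Sum = 2.34423e+07 + 3.31131e+07 = 5.65554e+07
L_total = 10*log10(5.65554e+07) = 77.525 dB


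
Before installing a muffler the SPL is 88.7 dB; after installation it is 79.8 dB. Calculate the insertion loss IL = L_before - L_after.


Insertion loss = SPL without muffler - SPL with muffler
IL = 88.7 - 79.8 = 8.9 dB


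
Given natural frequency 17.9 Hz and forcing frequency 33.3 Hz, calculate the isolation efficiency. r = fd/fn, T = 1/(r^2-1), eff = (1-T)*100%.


r = 33.3 / 17.9 = 1.86034
r^2 - 1 = 1.86034^2 - 1 = 2.46086
T = 1/2.46086 = 0.406362
Efficiency = (1 - 0.406362)*100 = 59.364 %


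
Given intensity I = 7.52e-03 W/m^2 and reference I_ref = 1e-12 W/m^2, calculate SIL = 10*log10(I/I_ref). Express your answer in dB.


I / I_ref = 7.52e-03 / 1e-12 = 7.52e+09
SIL = 10 * log10(7.52e+09) = 98.762 dB


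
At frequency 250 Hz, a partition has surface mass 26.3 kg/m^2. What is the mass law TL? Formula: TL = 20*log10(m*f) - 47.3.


m * f = 26.3 * 250 = 6575
20*log10(6575) = 76.3579 dB
TL = 76.3579 - 47.3 = 29.058 dB


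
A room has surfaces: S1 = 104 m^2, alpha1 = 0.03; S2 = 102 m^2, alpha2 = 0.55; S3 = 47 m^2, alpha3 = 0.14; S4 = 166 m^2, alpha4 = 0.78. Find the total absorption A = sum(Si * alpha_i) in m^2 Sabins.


104 * 0.03 = 3.12
102 * 0.55 = 56.1
47 * 0.14 = 6.58
166 * 0.78 = 129.48
A_total = 3.12 + 56.1 + 6.58 + 129.48 = 195.28 m^2


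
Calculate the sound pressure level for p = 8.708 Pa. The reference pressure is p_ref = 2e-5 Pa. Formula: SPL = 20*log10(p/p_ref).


p / p_ref = 8.708 / 2e-5 = 435400
SPL = 20 * log10(435400) = 112.78 dB


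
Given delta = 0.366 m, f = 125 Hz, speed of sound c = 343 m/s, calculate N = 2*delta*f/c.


N = 2*delta*f/c = 2*delta/lambda, where lambda = c/f
lambda = 343 / 125 = 2.744 m
N = 2 * 0.366 / 2.744 = 0.26676


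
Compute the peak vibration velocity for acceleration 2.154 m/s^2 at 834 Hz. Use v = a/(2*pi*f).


omega = 2*pi*f = 2*pi*834 = 5240.18 rad/s
v = a / omega = 2.154 / 5240.18 = 0.00041105 m/s


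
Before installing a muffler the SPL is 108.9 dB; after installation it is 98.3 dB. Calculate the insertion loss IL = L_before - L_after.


Insertion loss = SPL without muffler - SPL with muffler
IL = 108.9 - 98.3 = 10.6 dB


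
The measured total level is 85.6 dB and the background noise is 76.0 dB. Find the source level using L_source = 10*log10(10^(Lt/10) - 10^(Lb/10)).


10^(85.6/10) = 3.63078e+08
10^(76.0/10) = 3.98107e+07
Difference = 3.63078e+08 - 3.98107e+07 = 3.23267e+08
L_source = 10*log10(3.23267e+08) = 85.096 dB


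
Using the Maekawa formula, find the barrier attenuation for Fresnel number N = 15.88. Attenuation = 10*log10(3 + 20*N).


3 + 20*N = 3 + 20*15.88 = 320.6
Att = 10*log10(320.6) = 25.06 dB


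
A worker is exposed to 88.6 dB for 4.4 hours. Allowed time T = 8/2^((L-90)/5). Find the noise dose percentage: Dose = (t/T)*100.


T_allowed = 8 / 2^((88.6 - 90)/5) = 9.71356 hr
Dose = 4.4 / 9.71356 * 100 = 45.298 %


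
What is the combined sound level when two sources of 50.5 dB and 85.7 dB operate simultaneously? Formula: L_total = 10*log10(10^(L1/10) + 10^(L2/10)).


10^(50.5/10) = 112202
10^(85.7/10) = 3.71535e+08
Sum = 112202 + 3.71535e+08 = 3.71647e+08
L_total = 10*log10(3.71647e+08) = 85.701 dB


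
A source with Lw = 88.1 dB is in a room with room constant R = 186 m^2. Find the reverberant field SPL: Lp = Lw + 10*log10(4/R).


4/R = 4/186 = 0.0215054
Lp = 88.1 + 10*log10(0.0215054) = 71.425 dB


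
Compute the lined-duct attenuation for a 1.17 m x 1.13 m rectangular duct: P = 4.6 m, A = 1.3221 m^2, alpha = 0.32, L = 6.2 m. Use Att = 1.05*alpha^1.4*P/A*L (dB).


alpha^1.4 = 0.32^1.4 = 0.202866
Attenuation rate = 1.05 * alpha^1.4 * P / A
= 1.05 * 0.202866 * 4.6 / 1.3221 = 0.741126 dB/m
Total Att = 0.741126 * 6.2 = 4.595 dB


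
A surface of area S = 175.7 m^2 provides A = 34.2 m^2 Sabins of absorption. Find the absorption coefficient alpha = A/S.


Absorption coefficient = absorbed power / incident power
alpha = A / S = 34.2 / 175.7 = 0.19465


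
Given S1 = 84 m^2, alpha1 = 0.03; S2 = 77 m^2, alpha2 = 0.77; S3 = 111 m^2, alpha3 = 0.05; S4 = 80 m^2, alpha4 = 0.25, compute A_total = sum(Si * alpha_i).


84 * 0.03 = 2.52
77 * 0.77 = 59.29
111 * 0.05 = 5.55
80 * 0.25 = 20
A_total = 2.52 + 59.29 + 5.55 + 20 = 87.36 m^2


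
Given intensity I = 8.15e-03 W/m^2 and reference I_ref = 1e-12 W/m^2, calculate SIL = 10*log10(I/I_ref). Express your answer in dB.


I / I_ref = 8.15e-03 / 1e-12 = 8.15e+09
SIL = 10 * log10(8.15e+09) = 99.112 dB


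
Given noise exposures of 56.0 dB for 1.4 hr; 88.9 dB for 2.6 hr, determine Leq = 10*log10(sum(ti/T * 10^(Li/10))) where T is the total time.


T_total = 1.4 + 2.6 = 4.0 hr
(1.4/4.0) * 10^(56.0/10) = 139338
(2.6/4.0) * 10^(88.9/10) = 5.04561e+08
Sum = 139338 + 5.04561e+08 = 5.047e+08
Leq = 10*log10(5.047e+08) = 87.03 dB


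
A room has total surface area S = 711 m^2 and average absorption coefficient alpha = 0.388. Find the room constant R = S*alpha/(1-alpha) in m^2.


R = 711 * 0.388 / (1 - 0.388) = 450.76 m^2


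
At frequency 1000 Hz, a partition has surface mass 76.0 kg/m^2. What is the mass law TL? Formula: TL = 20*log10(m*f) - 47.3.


m * f = 76.0 * 1000 = 76000
20*log10(76000) = 97.6163 dB
TL = 97.6163 - 47.3 = 50.316 dB


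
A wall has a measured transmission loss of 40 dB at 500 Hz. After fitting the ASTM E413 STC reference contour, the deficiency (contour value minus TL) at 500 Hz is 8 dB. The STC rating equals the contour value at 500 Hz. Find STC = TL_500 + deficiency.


By ASTM E413, STC = value of the fitted reference contour at 500 Hz.
Contour value at 500 Hz = TL_500 + deficiency = 40 + 8 = 48
STC = 48


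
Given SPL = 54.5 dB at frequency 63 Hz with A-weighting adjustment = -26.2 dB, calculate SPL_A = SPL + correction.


A-weighting table: 63 Hz -> -26.2 dB correction
SPL_A = SPL + correction = 54.5 + (-26.2) = 28.3 dBA


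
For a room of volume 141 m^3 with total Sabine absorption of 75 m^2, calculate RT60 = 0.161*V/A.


RT60 = 0.161 * 141 / 75 = 0.30268 s


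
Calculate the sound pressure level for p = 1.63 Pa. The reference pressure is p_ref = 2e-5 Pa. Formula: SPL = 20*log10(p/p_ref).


p / p_ref = 1.63 / 2e-5 = 81500
SPL = 20 * log10(81500) = 98.223 dB


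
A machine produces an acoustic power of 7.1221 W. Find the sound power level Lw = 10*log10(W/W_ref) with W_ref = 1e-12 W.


W / W_ref = 7.1221 / 1e-12 = 7.1221e+12
Lw = 10 * log10(7.1221e+12) = 128.53 dB


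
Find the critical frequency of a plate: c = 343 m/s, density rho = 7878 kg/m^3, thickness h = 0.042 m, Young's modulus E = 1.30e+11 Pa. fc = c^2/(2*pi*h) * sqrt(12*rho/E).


12*rho/E = 12*7878/1.30e+11 = 7.272e-07
sqrt(12*rho/E) = sqrt(7.272e-07) = 0.00085276
c^2/(2*pi*h) = 343^2/(2*pi*0.042) = 445820
fc = 445820 * 0.00085276 = 380.18 Hz


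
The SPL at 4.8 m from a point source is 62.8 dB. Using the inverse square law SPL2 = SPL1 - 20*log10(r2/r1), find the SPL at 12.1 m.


r2/r1 = 12.1/4.8 = 2.52083
Correction = 20*log10(2.52083) = 8.03087 dB
SPL2 = 62.8 - 8.03087 = 54.769 dB


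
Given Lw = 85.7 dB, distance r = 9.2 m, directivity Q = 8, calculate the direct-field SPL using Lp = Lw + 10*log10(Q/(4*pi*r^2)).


4*pi*r^2 = 4*pi*9.2^2 = 1063.62 m^2
Q / (4*pi*r^2) = 8 / 1063.62 = 0.00752148
Lp = 85.7 + 10*log10(0.00752148) = 64.463 dB


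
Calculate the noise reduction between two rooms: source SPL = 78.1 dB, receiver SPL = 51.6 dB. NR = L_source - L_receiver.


NR = L_source - L_receiver (difference between source and receiving room levels)
NR = 78.1 - 51.6 = 26.5 dB


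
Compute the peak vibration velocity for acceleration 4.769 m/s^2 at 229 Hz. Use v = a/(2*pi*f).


omega = 2*pi*f = 2*pi*229 = 1438.85 rad/s
v = a / omega = 4.769 / 1438.85 = 0.0033145 m/s


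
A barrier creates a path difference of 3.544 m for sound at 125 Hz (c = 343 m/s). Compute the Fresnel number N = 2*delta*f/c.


N = 2*delta*f/c = 2*delta/lambda, where lambda = c/f
lambda = 343 / 125 = 2.744 m
N = 2 * 3.544 / 2.744 = 2.5831


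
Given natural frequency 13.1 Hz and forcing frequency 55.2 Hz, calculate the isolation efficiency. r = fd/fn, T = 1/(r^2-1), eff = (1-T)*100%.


r = 55.2 / 13.1 = 4.21374
r^2 - 1 = 4.21374^2 - 1 = 16.7556
T = 1/16.7556 = 0.0596815
Efficiency = (1 - 0.0596815)*100 = 94.032 %


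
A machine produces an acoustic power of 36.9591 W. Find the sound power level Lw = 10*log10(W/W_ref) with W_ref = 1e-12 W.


W / W_ref = 36.9591 / 1e-12 = 3.69591e+13
Lw = 10 * log10(3.69591e+13) = 135.68 dB


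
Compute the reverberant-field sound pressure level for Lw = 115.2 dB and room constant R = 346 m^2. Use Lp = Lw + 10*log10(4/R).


4/R = 4/346 = 0.0115607
Lp = 115.2 + 10*log10(0.0115607) = 95.83 dB


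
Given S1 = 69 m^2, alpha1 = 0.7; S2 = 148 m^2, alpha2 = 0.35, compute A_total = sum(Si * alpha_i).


69 * 0.7 = 48.3
148 * 0.35 = 51.8
A_total = 48.3 + 51.8 = 100.1 m^2


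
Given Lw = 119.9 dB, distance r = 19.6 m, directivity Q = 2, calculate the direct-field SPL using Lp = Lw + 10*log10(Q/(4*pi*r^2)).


4*pi*r^2 = 4*pi*19.6^2 = 4827.5 m^2
Q / (4*pi*r^2) = 2 / 4827.5 = 0.000414293
Lp = 119.9 + 10*log10(0.000414293) = 86.073 dB


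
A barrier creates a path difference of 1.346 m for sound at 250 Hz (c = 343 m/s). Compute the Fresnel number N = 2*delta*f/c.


N = 2*delta*f/c = 2*delta/lambda, where lambda = c/f
lambda = 343 / 250 = 1.372 m
N = 2 * 1.346 / 1.372 = 1.9621


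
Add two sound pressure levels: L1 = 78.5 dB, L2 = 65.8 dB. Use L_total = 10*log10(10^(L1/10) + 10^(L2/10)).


10^(78.5/10) = 7.07946e+07
10^(65.8/10) = 3.80189e+06
Sum = 7.07946e+07 + 3.80189e+06 = 7.45965e+07
L_total = 10*log10(7.45965e+07) = 78.727 dB


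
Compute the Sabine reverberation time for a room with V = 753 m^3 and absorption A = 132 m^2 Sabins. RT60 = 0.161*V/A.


RT60 = 0.161 * 753 / 132 = 0.91843 s


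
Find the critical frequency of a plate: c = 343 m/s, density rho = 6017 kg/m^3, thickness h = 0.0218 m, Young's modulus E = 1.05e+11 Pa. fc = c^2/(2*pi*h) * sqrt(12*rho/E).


12*rho/E = 12*6017/1.05e+11 = 6.87657e-07
sqrt(12*rho/E) = sqrt(6.87657e-07) = 0.000829251
c^2/(2*pi*h) = 343^2/(2*pi*0.0218) = 858918
fc = 858918 * 0.000829251 = 712.26 Hz


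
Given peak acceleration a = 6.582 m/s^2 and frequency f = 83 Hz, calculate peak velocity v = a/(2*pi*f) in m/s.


omega = 2*pi*f = 2*pi*83 = 521.504 rad/s
v = a / omega = 6.582 / 521.504 = 0.012621 m/s


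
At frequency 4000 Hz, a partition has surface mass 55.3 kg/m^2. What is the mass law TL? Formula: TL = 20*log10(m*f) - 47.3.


m * f = 55.3 * 4000 = 221200
20*log10(221200) = 106.896 dB
TL = 106.896 - 47.3 = 59.596 dB


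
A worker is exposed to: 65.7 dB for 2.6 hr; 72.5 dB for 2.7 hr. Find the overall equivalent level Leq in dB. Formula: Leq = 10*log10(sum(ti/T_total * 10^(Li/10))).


T_total = 2.6 + 2.7 = 5.3 hr
(2.6/5.3) * 10^(65.7/10) = 1.82263e+06
(2.7/5.3) * 10^(72.5/10) = 9.05916e+06
Sum = 1.82263e+06 + 9.05916e+06 = 1.08818e+07
Leq = 10*log10(1.08818e+07) = 70.367 dB


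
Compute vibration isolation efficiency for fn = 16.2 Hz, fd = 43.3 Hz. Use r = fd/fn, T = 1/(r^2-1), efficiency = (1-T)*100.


r = 43.3 / 16.2 = 2.67284
r^2 - 1 = 2.67284^2 - 1 = 6.14407
T = 1/6.14407 = 0.162759
Efficiency = (1 - 0.162759)*100 = 83.724 %


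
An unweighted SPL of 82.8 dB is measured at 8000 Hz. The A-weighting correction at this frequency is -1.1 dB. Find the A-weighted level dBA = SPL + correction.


A-weighting table: 8000 Hz -> -1.1 dB correction
SPL_A = SPL + correction = 82.8 + (-1.1) = 81.7 dBA


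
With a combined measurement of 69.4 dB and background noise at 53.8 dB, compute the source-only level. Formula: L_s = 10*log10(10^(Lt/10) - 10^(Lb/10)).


10^(69.4/10) = 8.70964e+06
10^(53.8/10) = 239883
Difference = 8.70964e+06 - 239883 = 8.46976e+06
L_source = 10*log10(8.46976e+06) = 69.279 dB
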